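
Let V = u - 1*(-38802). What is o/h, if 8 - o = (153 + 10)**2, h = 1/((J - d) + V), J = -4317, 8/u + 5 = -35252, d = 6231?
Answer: -26458773882470/35257 ≈ -7.5045e+8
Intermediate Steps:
u = -8/35257 (u = 8/(-5 - 35252) = 8/(-35257) = 8*(-1/35257) = -8/35257 ≈ -0.00022691)
V = 1368042106/35257 (V = -8/35257 - 1*(-38802) = -8/35257 + 38802 = 1368042106/35257 ≈ 38802.)
h = 35257/996151270 (h = 1/((-4317 - 1*6231) + 1368042106/35257) = 1/((-4317 - 6231) + 1368042106/35257) = 1/(-10548 + 1368042106/35257) = 1/(996151270/35257) = 35257/996151270 ≈ 3.5393e-5)
o = -26561 (o = 8 - (153 + 10)**2 = 8 - 1*163**2 = 8 - 1*26569 = 8 - 26569 = -26561)
o/h = -26561/35257/996151270 = -26561*996151270/35257 = -26458773882470/35257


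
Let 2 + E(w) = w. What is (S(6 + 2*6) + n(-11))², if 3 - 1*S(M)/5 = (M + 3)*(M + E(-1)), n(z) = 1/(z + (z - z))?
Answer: 294499921/121 ≈ 2.4339e+6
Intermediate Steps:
E(w) = -2 + w
n(z) = 1/z (n(z) = 1/(z + 0) = 1/z)
S(M) = 15 - 5*(-3 + M)*(3 + M) (S(M) = 15 - 5*(M + 3)*(M + (-2 - 1)) = 15 - 5*(3 + M)*(M - 3) = 15 - 5*(3 + M)*(-3 + M) = 15 - 5*(-3 + M)*(3 + M))
(S(6 + 2*6) + n(-11))² = ((60 - 5*(6 + 2*6)²) + 1/(-11))² = ((60 - 5*(6 + 12)²) - 1/11)² = ((60 - 5*18²) - 1/11)² = ((60 - 5*324) - 1/11)² = ((60 - 1620) - 1/11)² = (-1560 - 1/11)² = (-17161/11)² = 294499921/121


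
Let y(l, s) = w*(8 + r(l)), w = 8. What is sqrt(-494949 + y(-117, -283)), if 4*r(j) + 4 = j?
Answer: I*sqrt(495127) ≈ 703.65*I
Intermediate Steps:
r(j) = -1 + j/4
y(l, s) = 56 + 2*l (y(l, s) = 8*(8 + (-1 + l/4)) = 8*(7 + l/4) = 56 + 2*l)
sqrt(-494949 + y(-117, -283)) = sqrt(-494949 + (56 + 2*(-117))) = sqrt(-494949 + (56 - 234)) = sqrt(-494949 - 178) = sqrt(-495127) = I*sqrt(495127)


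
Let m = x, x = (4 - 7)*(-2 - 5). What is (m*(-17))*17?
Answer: -6069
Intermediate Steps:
x = 21 (x = -3*(-7) = 21)
m = 21
(m*(-17))*17 = (21*(-17))*17 = -357*17 = -6069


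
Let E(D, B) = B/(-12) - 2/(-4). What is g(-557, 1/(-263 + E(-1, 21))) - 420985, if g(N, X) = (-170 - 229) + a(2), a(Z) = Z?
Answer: -421382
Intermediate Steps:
E(D, B) = 1/2 - B/12 (E(D, B) = B*(-1/12) - 2*(-1/4) = -B/12 + 1/2 = 1/2 - B/12)
g(N, X) = -397 (g(N, X) = (-170 - 229) + 2 = -399 + 2 = -397)
g(-557, 1/(-263 + E(-1, 21))) - 420985 = -397 - 420985 = -421382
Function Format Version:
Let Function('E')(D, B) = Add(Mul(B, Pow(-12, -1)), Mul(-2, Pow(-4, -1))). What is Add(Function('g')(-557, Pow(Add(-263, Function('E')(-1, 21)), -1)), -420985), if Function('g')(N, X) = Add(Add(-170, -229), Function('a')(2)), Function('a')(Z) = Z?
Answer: -421382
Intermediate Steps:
Function('E')(D, B) = Add(Rational(1, 2), Mul(Rational(-1, 12), B)) (Function('E')(D, B) = Add(Mul(B, Rational(-1, 12)), Mul(-2, Rational(-1, 4))) = Add(Mul(Rational(-1, 12), B), Rational(1, 2)) = Add(Rational(1, 2), Mul(Rational(-1, 12), B)))
Function('g')(N, X) = -397 (Function('g')(N, X) = Add(Add(-170, -229), 2) = Add(-399, 2) = -397)
Add(Function('g')(-557, Pow(Add(-263, Function('E')(-1, 21)), -1)), -420985) = Add(-397, -420985) = -421382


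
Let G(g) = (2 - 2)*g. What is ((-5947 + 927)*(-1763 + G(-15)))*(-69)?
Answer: -610667940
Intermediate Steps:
G(g) = 0 (G(g) = 0*g = 0)
((-5947 + 927)*(-1763 + G(-15)))*(-69) = ((-5947 + 927)*(-1763 + 0))*(-69) = -5020*(-1763)*(-69) = 8850260*(-69) = -610667940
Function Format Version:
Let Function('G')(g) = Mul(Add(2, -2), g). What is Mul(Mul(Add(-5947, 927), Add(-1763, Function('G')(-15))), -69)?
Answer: -610667940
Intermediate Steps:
Function('G')(g) = 0 (Function('G')(g) = Mul(0, g) = 0)
Mul(Mul(Add(-5947, 927), Add(-1763, Function('G')(-15))), -69) = Mul(Mul(Add(-5947, 927), Add(-1763, 0)), -69) = Mul(Mul(-5020, -1763), -69) = Mul(8850260, -69) = -610667940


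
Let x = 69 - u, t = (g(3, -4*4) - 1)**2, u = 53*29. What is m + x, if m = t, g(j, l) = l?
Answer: -1179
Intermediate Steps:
u = 1537
t = 289 (t = (-4*4 - 1)**2 = (-16 - 1)**2 = (-17)**2 = 289)
m = 289
x = -1468 (x = 69 - 1*1537 = 69 - 1537 = -1468)
m + x = 289 - 1468 = -1179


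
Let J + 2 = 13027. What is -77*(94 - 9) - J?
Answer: -19570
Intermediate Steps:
J = 13025 (J = -2 + 13027 = 13025)
-77*(94 - 9) - J = -77*(94 - 9) - 1*13025 = -77*85 - 13025 = -6545 - 13025 = -19570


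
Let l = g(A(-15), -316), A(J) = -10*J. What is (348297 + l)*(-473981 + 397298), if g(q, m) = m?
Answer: -26684227023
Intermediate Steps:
l = -316
(348297 + l)*(-473981 + 397298) = (348297 - 316)*(-473981 + 397298) = 347981*(-76683) = -26684227023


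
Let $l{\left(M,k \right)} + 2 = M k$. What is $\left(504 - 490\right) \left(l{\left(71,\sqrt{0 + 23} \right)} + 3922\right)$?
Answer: $54880 + 994 \sqrt{23} \approx 59647.0$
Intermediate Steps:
$l{\left(M,k \right)} = -2 + M k$
$\left(504 - 490\right) \left(l{\left(71,\sqrt{0 + 23} \right)} + 3922\right) = \left(504 - 490\right) \left(\left(-2 + 71 \sqrt{0 + 23}\right) + 3922\right) = \left(504 - 490\right) \left(\left(-2 + 71 \sqrt{23}\right) + 3922\right) = 14 \left(3920 + 71 \sqrt{23}\right) = 54880 + 994 \sqrt{23}$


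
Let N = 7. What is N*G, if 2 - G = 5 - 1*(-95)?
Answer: -686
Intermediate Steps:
G = -98 (G = 2 - (5 - 1*(-95)) = 2 - (5 + 95) = 2 - 1*100 = 2 - 100 = -98)
N*G = 7*(-98) = -686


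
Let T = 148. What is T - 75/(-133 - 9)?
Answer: 21091/142 ≈ 148.53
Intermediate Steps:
T - 75/(-133 - 9) = 148 - 75/(-133 - 9) = 148 - 75/(-142) = 148 - 1/142*(-75) = 148 + 75/142 = 21091/142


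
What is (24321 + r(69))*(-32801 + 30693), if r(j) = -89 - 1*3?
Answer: -51074732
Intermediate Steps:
r(j) = -92 (r(j) = -89 - 3 = -92)
(24321 + r(69))*(-32801 + 30693) = (24321 - 92)*(-32801 + 30693) = 24229*(-2108) = -51074732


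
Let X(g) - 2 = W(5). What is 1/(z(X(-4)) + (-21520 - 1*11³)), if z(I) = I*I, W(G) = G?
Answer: -1/22802 ≈ -4.3856e-5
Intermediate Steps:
X(g) = 7 (X(g) = 2 + 5 = 7)
z(I) = I²
1/(z(X(-4)) + (-21520 - 1*11³)) = 1/(7² + (-21520 - 1*11³)) = 1/(49 + (-21520 - 1*1331)) = 1/(49 + (-21520 - 1331)) = 1/(49 - 22851) = 1/(-22802) = -1/22802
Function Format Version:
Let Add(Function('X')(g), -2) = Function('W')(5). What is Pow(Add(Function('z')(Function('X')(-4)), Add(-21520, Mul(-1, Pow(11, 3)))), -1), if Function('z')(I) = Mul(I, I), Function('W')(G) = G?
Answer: Rational(-1, 22802) ≈ -4.3856e-5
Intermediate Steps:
Function('X')(g) = 7 (Function('X')(g) = Add(2, 5) = 7)
Function('z')(I) = Pow(I, 2)
Pow(Add(Function('z')(Function('X')(-4)), Add(-21520, Mul(-1, Pow(11, 3)))), -1) = Pow(Add(Pow(7, 2), Add(-21520, Mul(-1, Pow(11, 3)))), -1) = Pow(Add(49, Add(-21520, Mul(-1, 1331))), -1) = Pow(Add(49, Add(-21520, -1331)), -1) = Pow(Add(49, -22851), -1) = Pow(-22802, -1) = Rational(-1, 22802)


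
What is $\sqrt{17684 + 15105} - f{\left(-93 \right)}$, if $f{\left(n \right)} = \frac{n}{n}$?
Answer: $-1 + \sqrt{32789} \approx 180.08$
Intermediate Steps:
$f{\left(n \right)} = 1$
$\sqrt{17684 + 15105} - f{\left(-93 \right)} = \sqrt{17684 + 15105} - 1 = \sqrt{32789} - 1 = -1 + \sqrt{32789}$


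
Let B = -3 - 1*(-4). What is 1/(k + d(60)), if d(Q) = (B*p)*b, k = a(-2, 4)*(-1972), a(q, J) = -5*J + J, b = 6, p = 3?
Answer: 1/31570 ≈ 3.1676e-5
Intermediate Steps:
B = 1 (B = -3 + 4 = 1)
a(q, J) = -4*J
k = 31552 (k = -4*4*(-1972) = -16*(-1972) = 31552)
d(Q) = 18 (d(Q) = (1*3)*6 = 3*6 = 18)
1/(k + d(60)) = 1/(31552 + 18) = 1/31570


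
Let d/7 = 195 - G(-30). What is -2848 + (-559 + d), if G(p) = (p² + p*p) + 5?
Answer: -14677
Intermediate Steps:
G(p) = 5 + 2*p² (G(p) = (p² + p²) + 5 = 2*p² + 5 = 5 + 2*p²)
d = -11270 (d = 7*(195 - (5 + 2*(-30)²)) = 7*(195 - (5 + 2*900)) = 7*(195 - (5 + 1800)) = 7*(195 - 1*1805) = 7*(195 - 1805) = 7*(-1610) = -11270)
-2848 + (-559 + d) = -2848 + (-559 - 11270) = -2848 - 11829 = -14677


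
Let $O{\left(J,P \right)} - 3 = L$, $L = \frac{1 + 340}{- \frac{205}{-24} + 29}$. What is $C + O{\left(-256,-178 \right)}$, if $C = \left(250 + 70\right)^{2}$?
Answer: $\frac{92273287}{901} \approx 1.0241 \cdot 10^{5}$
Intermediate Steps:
$C = 102400$ ($C = 320^{2} = 102400$)
$L = \frac{8184}{901}$ ($L = \frac{341}{\left(-205\right) \left(- \frac{1}{24}\right) + 29} = \frac{341}{\frac{205}{24} + 29} = \frac{341}{\frac{901}{24}} = 341 \cdot \frac{24}{901} = \frac{8184}{901} \approx 9.0832$)
$O{\left(J,P \right)} = \frac{10887}{901}$ ($O{\left(J,P \right)} = 3 + \frac{8184}{901} = \frac{10887}{901}$)
$C + O{\left(-256,-178 \right)} = 102400 + \frac{10887}{901} = \frac{92273287}{901}$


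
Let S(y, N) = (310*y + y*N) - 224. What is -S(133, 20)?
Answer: -43666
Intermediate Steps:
S(y, N) = -224 + 310*y + N*y (S(y, N) = (310*y + N*y) - 224 = -224 + 310*y + N*y)
-S(133, 20) = -(-224 + 310*133 + 20*133) = -(-224 + 41230 + 2660) = -1*43666 = -43666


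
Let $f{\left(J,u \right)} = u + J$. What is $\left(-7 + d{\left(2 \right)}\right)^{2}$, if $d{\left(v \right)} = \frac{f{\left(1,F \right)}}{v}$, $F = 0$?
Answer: $\frac{169}{4} \approx 42.25$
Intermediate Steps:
$f{\left(J,u \right)} = J + u$
$d{\left(v \right)} = \frac{1}{v}$ ($d{\left(v \right)} = \frac{1 + 0}{v} = 1 \frac{1}{v} = \frac{1}{v}$)
$\left(-7 + d{\left(2 \right)}\right)^{2} = \left(-7 + \frac{1}{2}\right)^{2} = \left(- \frac{13}{2}\right)^{2} = \frac{169}{4}$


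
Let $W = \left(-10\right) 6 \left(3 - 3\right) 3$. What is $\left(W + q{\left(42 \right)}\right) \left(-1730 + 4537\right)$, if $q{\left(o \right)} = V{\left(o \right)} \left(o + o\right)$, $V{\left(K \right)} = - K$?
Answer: $-9903096$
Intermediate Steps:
$q{\left(o \right)} = - 2 o^{2}$ ($q{\left(o \right)} = - o \left(o + o\right) = - o 2 o = - 2 o^{2}$)
$W = 0$ ($W = - 60 \cdot 0 \cdot 3 = \left(-60\right) 0 = 0$)
$\left(W + q{\left(42 \right)}\right) \left(-1730 + 4537\right) = \left(0 - 2 \cdot 42^{2}\right) \left(-1730 + 4537\right) = \left(0 - 3528\right) 2807 = \left(-3528\right) 2807 = -9903096$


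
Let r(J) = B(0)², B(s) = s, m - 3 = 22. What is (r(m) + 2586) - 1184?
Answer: 1402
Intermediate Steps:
m = 25 (m = 3 + 22 = 25)
r(J) = 0 (r(J) = 0² = 0)
(r(m) + 2586) - 1184 = (0 + 2586) - 1184 = 2586 - 1184 = 1402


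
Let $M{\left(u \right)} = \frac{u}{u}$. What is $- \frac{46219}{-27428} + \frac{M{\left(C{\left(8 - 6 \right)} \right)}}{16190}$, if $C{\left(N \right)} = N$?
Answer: $\frac{374156519}{222029660} \approx 1.6852$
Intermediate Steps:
$M{\left(u \right)} = 1$
$- \frac{46219}{-27428} + \frac{M{\left(C{\left(8 - 6 \right)} \right)}}{16190} = - \frac{46219}{-27428} + 1 \cdot \frac{1}{16190} = \left(-46219\right) \left(- \frac{1}{27428}\right) + 1 \cdot \frac{1}{16190} = \frac{46219}{27428} + \frac{1}{16190} = \frac{374156519}{222029660}$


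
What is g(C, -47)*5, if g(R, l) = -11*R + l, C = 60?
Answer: -3535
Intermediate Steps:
g(R, l) = l - 11*R
g(C, -47)*5 = (-47 - 11*60)*5 = (-47 - 660)*5 = -707*5 = -3535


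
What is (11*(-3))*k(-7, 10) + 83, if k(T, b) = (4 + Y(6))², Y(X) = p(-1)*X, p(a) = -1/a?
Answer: -3217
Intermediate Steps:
Y(X) = X (Y(X) = (-1/(-1))*X = (-1*(-1))*X = 1*X = X)
k(T, b) = 100 (k(T, b) = (4 + 6)² = 10² = 100)
(11*(-3))*k(-7, 10) + 83 = (11*(-3))*100 + 83 = -33*100 + 83 = -3300 + 83 = -3217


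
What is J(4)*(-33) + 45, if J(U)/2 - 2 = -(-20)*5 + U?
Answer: -6951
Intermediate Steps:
J(U) = 204 + 2*U (J(U) = 4 + 2*(-(-20)*5 + U) = 4 + 2*(-5*(-20) + U) = 4 + 2*(100 + U) = 4 + (200 + 2*U) = 204 + 2*U)
J(4)*(-33) + 45 = (204 + 2*4)*(-33) + 45 = (204 + 8)*(-33) + 45 = 212*(-33) + 45 = -6996 + 45 = -6951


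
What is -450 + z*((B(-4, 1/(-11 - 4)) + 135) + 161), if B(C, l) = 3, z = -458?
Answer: -137392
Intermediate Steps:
-450 + z*((B(-4, 1/(-11 - 4)) + 135) + 161) = -450 - 458*((3 + 135) + 161) = -450 - 458*(138 + 161) = -450 - 458*299 = -450 - 136942 = -137392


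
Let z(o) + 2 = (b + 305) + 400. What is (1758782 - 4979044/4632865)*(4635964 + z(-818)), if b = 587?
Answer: 1988697261141215476/243835 ≈ 8.1559e+12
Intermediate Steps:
z(o) = 1290 (z(o) = -2 + ((587 + 305) + 400) = -2 + (892 + 400) = -2 + 1292 = 1290)
(1758782 - 4979044/4632865)*(4635964 + z(-818)) = (1758782 - 4979044/4632865)*(4635964 + 1290) = (1758782 - 4979044*1/4632865)*4637254 = (1758782 - 4979044/4632865)*4637254 = (8148194591386/4632865)*4637254 = 1988697261141215476/243835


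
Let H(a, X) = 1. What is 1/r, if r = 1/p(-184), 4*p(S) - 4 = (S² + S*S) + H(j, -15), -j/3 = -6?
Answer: 67717/4 ≈ 16929.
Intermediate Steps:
j = 18 (j = -3*(-6) = 18)
p(S) = 5/4 + S²/2 (p(S) = 1 + ((S² + S*S) + 1)/4 = 1 + ((S² + S²) + 1)/4 = 1 + (2*S² + 1)/4 = 1 + (1 + 2*S²)/4 = 1 + (¼ + S²/2) = 5/4 + S²/2)
r = 4/67717 (r = 1/(5/4 + (½)*(-184)²) = 1/(5/4 + (½)*33856) = 1/(5/4 + 16928) = 1/(67717/4) = 4/67717 ≈ 5.9069e-5)
1/r = 1/(4/67717) = 67717/4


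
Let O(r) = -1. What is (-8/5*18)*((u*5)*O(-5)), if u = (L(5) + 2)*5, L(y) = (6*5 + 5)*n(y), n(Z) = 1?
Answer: 26640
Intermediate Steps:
L(y) = 35 (L(y) = (6*5 + 5)*1 = (30 + 5)*1 = 35*1 = 35)
u = 185 (u = (35 + 2)*5 = 37*5 = 185)
(-8/5*18)*((u*5)*O(-5)) = (-8/5*18)*((185*5)*(-1)) = (-8*1/5*18)*(925*(-1)) = -8/5*18*(-925) = -144/5*(-925) = 26640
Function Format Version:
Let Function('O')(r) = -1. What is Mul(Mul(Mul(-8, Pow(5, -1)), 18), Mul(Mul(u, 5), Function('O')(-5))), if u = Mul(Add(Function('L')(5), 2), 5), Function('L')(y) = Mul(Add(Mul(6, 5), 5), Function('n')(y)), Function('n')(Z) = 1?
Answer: 26640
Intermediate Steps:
Function('L')(y) = 35 (Function('L')(y) = Mul(Add(Mul(6, 5), 5), 1) = Mul(Add(30, 5), 1) = Mul(35, 1) = 35)
u = 185 (u = Mul(Add(35, 2), 5) = Mul(37, 5) = 185)
Mul(Mul(Mul(-8, Pow(5, -1)), 18), Mul(Mul(u, 5), Function('O')(-5))) = Mul(Mul(Mul(-8, Pow(5, -1)), 18), Mul(Mul(185, 5), -1)) = Mul(Mul(Mul(-8, Rational(1, 5)), 18), Mul(925, -1)) = Mul(Mul(Rational(-8, 5), 18), -925) = Mul(Rational(-144, 5), -925) = 26640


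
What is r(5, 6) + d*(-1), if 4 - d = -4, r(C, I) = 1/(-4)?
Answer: -33/4 ≈ -8.2500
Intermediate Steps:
r(C, I) = -¼
d = 8 (d = 4 - 1*(-4) = 4 + 4 = 8)
r(5, 6) + d*(-1) = -¼ + 8*(-1) = -¼ - 8 = -33/4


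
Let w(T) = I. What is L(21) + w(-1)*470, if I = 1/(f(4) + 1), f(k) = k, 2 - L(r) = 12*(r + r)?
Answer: -408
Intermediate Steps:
L(r) = 2 - 24*r (L(r) = 2 - 12*(r + r) = 2 - 12*2*r = 2 - 24*r)
I = ⅕ (I = 1/(4 + 1) = 1/5 = ⅕ ≈ 0.20000)
w(T) = ⅕
L(21) + w(-1)*470 = (2 - 24*21) + (⅕)*470 = (2 - 504) + 94 = -502 + 94 = -408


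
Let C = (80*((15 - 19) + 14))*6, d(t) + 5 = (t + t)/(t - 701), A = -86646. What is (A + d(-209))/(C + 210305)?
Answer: -39425996/97872775 ≈ -0.40283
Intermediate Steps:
d(t) = -5 + 2*t/(-701 + t) (d(t) = -5 + (t + t)/(t - 701) = -5 + (2*t)/(-701 + t) = -5 + 2*t/(-701 + t))
C = 4800 (C = (80*(-4 + 14))*6 = (80*10)*6 = 800*6 = 4800)
(A + d(-209))/(C + 210305) = (-86646 + (3505 - 3*(-209))/(-701 - 209))/(4800 + 210305) = (-86646 + (3505 + 627)/(-910))/215105 = (-86646 - 1/910*4132)*(1/215105) = (-86646 - 2066/455)*(1/215105) = -39425996/455*1/215105 = -39425996/97872775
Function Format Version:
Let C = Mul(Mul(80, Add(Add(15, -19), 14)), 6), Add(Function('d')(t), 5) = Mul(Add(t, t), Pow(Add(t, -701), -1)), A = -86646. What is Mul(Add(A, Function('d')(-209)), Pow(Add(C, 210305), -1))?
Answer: Rational(-39425996, 97872775) ≈ -0.40283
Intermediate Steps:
Function('d')(t) = Add(-5, Mul(2, t, Pow(Add(-701, t), -1))) (Function('d')(t) = Add(-5, Mul(Add(t, t), Pow(Add(t, -701), -1))) = Add(-5, Mul(Mul(2, t), Pow(Add(-701, t), -1))) = Add(-5, Mul(2, t, Pow(Add(-701, t), -1))))
C = 4800 (C = Mul(Mul(80, Add(-4, 14)), 6) = Mul(Mul(80, 10), 6) = Mul(800, 6) = 4800)
Mul(Add(A, Function('d')(-209)), Pow(Add(C, 210305), -1)) = Mul(Add(-86646, Mul(Pow(Add(-701, -209), -1), Add(3505, Mul(-3, -209)))), Pow(Add(4800, 210305), -1)) = Mul(Add(-86646, Mul(Pow(-910, -1), Add(3505, 627))), Pow(215105, -1)) = Mul(Add(-86646, Mul(Rational(-1, 910), 4132)), Rational(1, 215105)) = Mul(Add(-86646, Rational(-2066, 455)), Rational(1, 215105)) = Mul(Rational(-39425996, 455), Rational(1, 215105)) = Rational(-39425996, 97872775)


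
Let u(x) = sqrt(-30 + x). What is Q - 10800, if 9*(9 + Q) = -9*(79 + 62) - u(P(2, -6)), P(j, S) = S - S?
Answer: -10950 - I*sqrt(30)/9 ≈ -10950.0 - 0.60858*I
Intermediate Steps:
P(j, S) = 0
Q = -150 - I*sqrt(30)/9 (Q = -9 + (-9*(79 + 62) - sqrt(-30 + 0))/9 = -9 + (-9*141 - sqrt(-30))/9 = -9 + (-1269 - I*sqrt(30))/9 = -9 + (-141 - I*sqrt(30)/9) = -150 - I*sqrt(30)/9 ≈ -150.0 - 0.60858*I)
Q - 10800 = (-150 - I*sqrt(30)/9) - 10800 = -10950 - I*sqrt(30)/9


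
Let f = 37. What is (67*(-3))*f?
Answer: -7437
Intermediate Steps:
(67*(-3))*f = (67*(-3))*37 = -201*37 = -7437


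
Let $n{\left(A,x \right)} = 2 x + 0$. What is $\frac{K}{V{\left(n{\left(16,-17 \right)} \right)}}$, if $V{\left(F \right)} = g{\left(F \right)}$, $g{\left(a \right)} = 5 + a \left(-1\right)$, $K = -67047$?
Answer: $- \frac{22349}{13} \approx -1719.2$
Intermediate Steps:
$n{\left(A,x \right)} = 2 x$
$g{\left(a \right)} = 5 - a$
$V{\left(F \right)} = 5 - F$
$\frac{K}{V{\left(n{\left(16,-17 \right)} \right)}} = - \frac{67047}{5 - 2 \left(-17\right)} = - \frac{67047}{5 - -34} = - \frac{67047}{5 + 34} = - \frac{67047}{39} = \left(-67047\right) \frac{1}{39} = - \frac{22349}{13}$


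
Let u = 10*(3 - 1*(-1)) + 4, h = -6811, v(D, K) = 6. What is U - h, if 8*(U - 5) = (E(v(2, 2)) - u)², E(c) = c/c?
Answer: 56377/8 ≈ 7047.1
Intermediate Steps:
E(c) = 1
u = 44 (u = 10*(3 + 1) + 4 = 10*4 + 4 = 40 + 4 = 44)
U = 1889/8 (U = 5 + (1 - 1*44)²/8 = 5 + (1 - 44)²/8 = 5 + (⅛)*(-43)² = 5 + (⅛)*1849 = 5 + 1849/8 = 1889/8 ≈ 236.13)
U - h = 1889/8 - 1*(-6811) = 1889/8 + 6811 = 56377/8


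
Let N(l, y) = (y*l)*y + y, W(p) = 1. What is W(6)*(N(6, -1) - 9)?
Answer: -4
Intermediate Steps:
N(l, y) = y + l*y² (N(l, y) = (l*y)*y + y = l*y² + y = y + l*y²)
W(6)*(N(6, -1) - 9) = 1*(-(1 + 6*(-1)) - 9) = 1*(-(1 - 6) - 9) = 1*(-1*(-5) - 9) = 1*(5 - 9) = 1*(-4) = -4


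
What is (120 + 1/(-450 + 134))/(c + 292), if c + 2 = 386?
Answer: 37919/213616 ≈ 0.17751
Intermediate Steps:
c = 384 (c = -2 + 386 = 384)
(120 + 1/(-450 + 134))/(c + 292) = (120 + 1/(-450 + 134))/(384 + 292) = (120 + 1/(-316))/676 = (120 - 1/316)*(1/676) = (37919/316)*(1/676) = 37919/213616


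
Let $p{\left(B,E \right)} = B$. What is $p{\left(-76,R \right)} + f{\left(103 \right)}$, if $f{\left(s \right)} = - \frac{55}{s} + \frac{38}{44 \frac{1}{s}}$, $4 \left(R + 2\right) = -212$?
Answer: $\frac{28145}{2266} \approx 12.421$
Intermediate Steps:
$R = -55$ ($R = -2 + \frac{1}{4} \left(-212\right) = -2 - 53 = -55$)
$f{\left(s \right)} = - \frac{55}{s} + \frac{19 s}{22}$ ($f{\left(s \right)} = - \frac{55}{s} + 38 \frac{s}{44} = - \frac{55}{s} + \frac{19 s}{22}$)
$p{\left(-76,R \right)} + f{\left(103 \right)} = -76 + \left(- \frac{55}{103} + \frac{19}{22} \cdot 103\right) = -76 + \left(\left(-55\right) \frac{1}{103} + \frac{1957}{22}\right) = -76 + \left(- \frac{55}{103} + \frac{1957}{22}\right) = -76 + \frac{200361}{2266} = \frac{28145}{2266}$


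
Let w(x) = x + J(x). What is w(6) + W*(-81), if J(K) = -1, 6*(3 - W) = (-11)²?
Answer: 2791/2 ≈ 1395.5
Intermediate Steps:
W = -103/6 (W = 3 - ⅙*(-11)² = 3 - ⅙*121 = 3 - 121/6 = -103/6 ≈ -17.167)
w(x) = -1 + x (w(x) = x - 1 = -1 + x)
w(6) + W*(-81) = (-1 + 6) - 103/6*(-81) = 5 + 2781/2 = 2791/2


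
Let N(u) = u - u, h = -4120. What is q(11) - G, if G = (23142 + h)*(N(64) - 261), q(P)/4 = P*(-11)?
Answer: 4964258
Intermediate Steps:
N(u) = 0
q(P) = -44*P (q(P) = 4*(P*(-11)) = 4*(-11*P) = -44*P)
G = -4964742 (G = (23142 - 4120)*(0 - 261) = 19022*(-261) = -4964742)
q(11) - G = -44*11 - 1*(-4964742) = -484 + 4964742 = 4964258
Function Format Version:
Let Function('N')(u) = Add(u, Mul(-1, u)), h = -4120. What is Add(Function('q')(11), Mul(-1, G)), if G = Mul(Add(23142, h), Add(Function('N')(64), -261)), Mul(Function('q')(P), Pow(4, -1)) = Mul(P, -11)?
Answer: 4964258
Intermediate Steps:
Function('N')(u) = 0
Function('q')(P) = Mul(-44, P) (Function('q')(P) = Mul(4, Mul(P, -11)) = Mul(4, Mul(-11, P)) = Mul(-44, P))
G = -4964742 (G = Mul(Add(23142, -4120), Add(0, -261)) = Mul(19022, -261) = -4964742)
Add(Function('q')(11), Mul(-1, G)) = Add(Mul(-44, 11), Mul(-1, -4964742)) = Add(-484, 4964742) = 4964258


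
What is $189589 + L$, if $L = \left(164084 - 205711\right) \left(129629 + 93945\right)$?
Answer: $-9306525309$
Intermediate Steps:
$L = -9306714898$ ($L = \left(-41627\right) 223574 = -9306714898$)
$189589 + L = 189589 - 9306714898 = -9306525309$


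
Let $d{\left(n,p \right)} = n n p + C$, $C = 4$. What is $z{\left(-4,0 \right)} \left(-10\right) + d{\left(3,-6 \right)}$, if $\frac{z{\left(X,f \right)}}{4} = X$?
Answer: $110$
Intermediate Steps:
$z{\left(X,f \right)} = 4 X$
$d{\left(n,p \right)} = 4 + p n^{2}$ ($d{\left(n,p \right)} = n n p + 4 = n^{2} p + 4 = p n^{2} + 4 = 4 + p n^{2}$)
$z{\left(-4,0 \right)} \left(-10\right) + d{\left(3,-6 \right)} = 4 \left(-4\right) \left(-10\right) + \left(4 - 6 \cdot 3^{2}\right) = \left(-16\right) \left(-10\right) + \left(4 - 54\right) = 160 + \left(4 - 54\right) = 160 - 50 = 110$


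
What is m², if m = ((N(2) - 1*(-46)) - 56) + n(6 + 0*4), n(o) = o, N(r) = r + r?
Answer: 0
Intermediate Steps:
N(r) = 2*r
m = 0 (m = ((2*2 - 1*(-46)) - 56) + (6 + 0*4) = ((4 + 46) - 56) + (6 + 0) = (50 - 56) + 6 = -6 + 6 = 0)
m² = 0² = 0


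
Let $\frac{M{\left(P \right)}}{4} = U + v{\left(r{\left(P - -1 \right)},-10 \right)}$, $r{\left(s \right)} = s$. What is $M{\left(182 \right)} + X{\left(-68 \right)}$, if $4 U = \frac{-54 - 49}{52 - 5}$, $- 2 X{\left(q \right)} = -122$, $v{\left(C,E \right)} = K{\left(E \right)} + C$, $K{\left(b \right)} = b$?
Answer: $\frac{35288}{47} \approx 750.81$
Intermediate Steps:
$v{\left(C,E \right)} = C + E$ ($v{\left(C,E \right)} = E + C = C + E$)
$X{\left(q \right)} = 61$ ($X{\left(q \right)} = \left(- \frac{1}{2}\right) \left(-122\right) = 61$)
$U = - \frac{103}{188}$ ($U = \frac{\left(-54 - 49\right) \frac{1}{52 - 5}}{4} = \frac{\left(-103\right) \frac{1}{47}}{4} = \frac{1}{4} \left(- \frac{103}{47}\right) = - \frac{103}{188} \approx -0.54787$)
$M{\left(P \right)} = - \frac{1795}{47} + 4 P$ ($M{\left(P \right)} = 4 \left(- \frac{103}{188} + \left(\left(P - -1\right) - 10\right)\right) = 4 \left(- \frac{103}{188} + \left(\left(P + 1\right) - 10\right)\right) = 4 \left(- \frac{103}{188} + \left(\left(1 + P\right) - 10\right)\right) = 4 \left(- \frac{103}{188} + \left(-9 + P\right)\right) = 4 \left(- \frac{1795}{188} + P\right) = - \frac{1795}{47} + 4 P$)
$M{\left(182 \right)} + X{\left(-68 \right)} = \left(- \frac{1795}{47} + 4 \cdot 182\right) + 61 = \left(- \frac{1795}{47} + 728\right) + 61 = \frac{32421}{47} + 61 = \frac{35288}{47}$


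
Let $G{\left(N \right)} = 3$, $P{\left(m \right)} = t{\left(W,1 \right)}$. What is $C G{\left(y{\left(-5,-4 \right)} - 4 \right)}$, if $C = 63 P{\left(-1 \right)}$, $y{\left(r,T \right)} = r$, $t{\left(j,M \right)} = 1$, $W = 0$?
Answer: $189$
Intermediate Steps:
$P{\left(m \right)} = 1$
$C = 63$ ($C = 63 \cdot 1 = 63$)
$C G{\left(y{\left(-5,-4 \right)} - 4 \right)} = 63 \cdot 3 = 189$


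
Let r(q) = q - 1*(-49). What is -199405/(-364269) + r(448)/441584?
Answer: 88235099213/160855362096 ≈ 0.54854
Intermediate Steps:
r(q) = 49 + q (r(q) = q + 49 = 49 + q)
-199405/(-364269) + r(448)/441584 = -199405/(-364269) + (49 + 448)/441584 = -199405*(-1/364269) + 497*(1/441584) = 199405/364269 + 497/441584 = 88235099213/160855362096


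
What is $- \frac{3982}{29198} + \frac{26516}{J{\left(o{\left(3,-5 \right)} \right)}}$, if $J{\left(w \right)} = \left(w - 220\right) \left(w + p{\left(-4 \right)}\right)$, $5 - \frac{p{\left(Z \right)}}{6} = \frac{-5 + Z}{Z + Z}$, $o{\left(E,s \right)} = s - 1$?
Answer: $- \frac{789737995}{113828403} \approx -6.938$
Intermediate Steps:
$o{\left(E,s \right)} = -1 + s$ ($o{\left(E,s \right)} = s - 1 = -1 + s$)
$p{\left(Z \right)} = 30 - \frac{3 \left(-5 + Z\right)}{Z}$ ($p{\left(Z \right)} = 30 - 6 \frac{-5 + Z}{Z + Z} = 30 - 6 \frac{-5 + Z}{2 Z} = 30 - \frac{3 \left(-5 + Z\right)}{Z}$)
$J{\left(w \right)} = \left(-220 + w\right) \left(\frac{93}{4} + w\right)$ ($J{\left(w \right)} = \left(w - 220\right) \left(w + \left(27 + \frac{15}{-4}\right)\right) = \left(-220 + w\right) \left(w + \left(27 + 15 \left(- \frac{1}{4}\right)\right)\right) = \left(-220 + w\right) \left(w + \left(27 - \frac{15}{4}\right)\right) = \left(-220 + w\right) \left(w + \frac{93}{4}\right) = \left(-220 + w\right) \left(\frac{93}{4} + w\right)$)
$- \frac{3982}{29198} + \frac{26516}{J{\left(o{\left(3,-5 \right)} \right)}} = - \frac{3982}{29198} + \frac{26516}{-5115 + \left(-1 - 5\right)^{2} - \frac{787 \left(-1 - 5\right)}{4}} = \left(-3982\right) \frac{1}{29198} + \frac{26516}{-5115 + \left(-6\right)^{2} - - \frac{2361}{2}} = - \frac{1991}{14599} + \frac{26516}{-5115 + 36 + \frac{2361}{2}} = - \frac{1991}{14599} + \frac{26516}{- \frac{7797}{2}} = - \frac{1991}{14599} + 26516 \left(- \frac{2}{7797}\right) = - \frac{1991}{14599} - \frac{53032}{7797} = - \frac{789737995}{113828403}$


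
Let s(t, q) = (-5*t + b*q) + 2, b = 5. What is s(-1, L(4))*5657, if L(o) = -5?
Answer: -101826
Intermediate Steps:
s(t, q) = 2 - 5*t + 5*q (s(t, q) = (-5*t + 5*q) + 2 = 2 - 5*t + 5*q)
s(-1, L(4))*5657 = (2 - 5*(-1) + 5*(-5))*5657 = (2 + 5 - 25)*5657 = -18*5657 = -101826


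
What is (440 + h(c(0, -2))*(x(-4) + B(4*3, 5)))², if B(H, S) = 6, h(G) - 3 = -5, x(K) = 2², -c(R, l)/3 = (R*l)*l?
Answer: 176400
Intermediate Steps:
c(R, l) = -3*R*l² (c(R, l) = -3*R*l*l = -3*R*l²)
x(K) = 4
h(G) = -2 (h(G) = 3 - 5 = -2)
(440 + h(c(0, -2))*(x(-4) + B(4*3, 5)))² = (440 - 2*(4 + 6))² = (440 - 2*10)² = (440 - 20)² = 420² = 176400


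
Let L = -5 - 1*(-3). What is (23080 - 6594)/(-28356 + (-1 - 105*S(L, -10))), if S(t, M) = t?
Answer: -16486/28147 ≈ -0.58571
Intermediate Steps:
L = -2 (L = -5 + 3 = -2)
(23080 - 6594)/(-28356 + (-1 - 105*S(L, -10))) = (23080 - 6594)/(-28356 + (-1 - 105*(-2))) = 16486/(-28356 + (-1 + 210)) = 16486/(-28356 + 209) = 16486/(-28147) = 16486*(-1/28147) = -16486/28147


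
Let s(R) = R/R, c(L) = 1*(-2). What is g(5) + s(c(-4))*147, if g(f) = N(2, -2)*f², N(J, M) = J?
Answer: 197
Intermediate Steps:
c(L) = -2
s(R) = 1
g(f) = 2*f²
g(5) + s(c(-4))*147 = 2*5² + 1*147 = 2*25 + 147 = 50 + 147 = 197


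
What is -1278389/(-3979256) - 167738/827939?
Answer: 390955667343/3294581233384 ≈ 0.11867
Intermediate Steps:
-1278389/(-3979256) - 167738/827939 = -1278389*(-1/3979256) - 167738*1/827939 = 1278389/3979256 - 167738/827939 = 390955667343/3294581233384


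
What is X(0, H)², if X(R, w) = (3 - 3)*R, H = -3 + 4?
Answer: 0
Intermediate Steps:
H = 1
X(R, w) = 0 (X(R, w) = 0*R = 0)
X(0, H)² = 0² = 0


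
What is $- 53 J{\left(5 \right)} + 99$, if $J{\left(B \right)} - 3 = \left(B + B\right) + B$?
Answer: $-855$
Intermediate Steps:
$J{\left(B \right)} = 3 + 3 B$ ($J{\left(B \right)} = 3 + \left(\left(B + B\right) + B\right) = 3 + \left(2 B + B\right) = 3 + 3 B$)
$- 53 J{\left(5 \right)} + 99 = - 53 \left(3 + 3 \cdot 5\right) + 99 = - 53 \left(3 + 15\right) + 99 = \left(-53\right) 18 + 99 = -954 + 99 = -855$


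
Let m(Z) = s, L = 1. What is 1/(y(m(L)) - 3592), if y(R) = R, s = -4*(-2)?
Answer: -1/3584 ≈ -0.00027902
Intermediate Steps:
s = 8
m(Z) = 8
1/(y(m(L)) - 3592) = 1/(8 - 3592) = 1/(-3584) = -1/3584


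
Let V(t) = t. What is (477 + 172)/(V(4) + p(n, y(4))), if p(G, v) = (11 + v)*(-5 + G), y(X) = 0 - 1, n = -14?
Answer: -649/186 ≈ -3.4892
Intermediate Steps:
y(X) = -1
p(G, v) = (-5 + G)*(11 + v)
(477 + 172)/(V(4) + p(n, y(4))) = (477 + 172)/(4 + (-55 - 5*(-1) + 11*(-14) - 14*(-1))) = 649/(4 + (-55 + 5 - 154 + 14)) = 649/(4 - 190) = 649/(-186) = 649*(-1/186) = -649/186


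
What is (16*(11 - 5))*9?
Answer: 864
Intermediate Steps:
(16*(11 - 5))*9 = (16*6)*9 = 96*9 = 864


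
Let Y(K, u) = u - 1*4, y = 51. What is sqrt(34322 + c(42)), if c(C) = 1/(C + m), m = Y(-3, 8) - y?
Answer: sqrt(858045)/5 ≈ 185.26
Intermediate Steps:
Y(K, u) = -4 + u (Y(K, u) = u - 4 = -4 + u)
m = -47 (m = (-4 + 8) - 1*51 = 4 - 51 = -47)
c(C) = 1/(-47 + C) (c(C) = 1/(C - 47) = 1/(-47 + C))
sqrt(34322 + c(42)) = sqrt(34322 + 1/(-47 + 42)) = sqrt(34322 + 1/(-5)) = sqrt(34322 - 1/5) = sqrt(171609/5) = sqrt(858045)/5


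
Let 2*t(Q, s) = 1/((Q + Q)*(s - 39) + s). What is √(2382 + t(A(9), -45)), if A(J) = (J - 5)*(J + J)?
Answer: √156051572654/8094 ≈ 48.806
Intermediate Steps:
A(J) = 2*J*(-5 + J) (A(J) = (-5 + J)*(2*J) = 2*J*(-5 + J))
t(Q, s) = 1/(2*(s + 2*Q*(-39 + s))) (t(Q, s) = 1/(2*((Q + Q)*(s - 39) + s)) = 1/(2*((2*Q)*(-39 + s) + s)) = 1/(2*(2*Q*(-39 + s) + s)) = 1/(2*(s + 2*Q*(-39 + s))))
√(2382 + t(A(9), -45)) = √(2382 + 1/(2*(-45 - 156*9*(-5 + 9) + 2*(2*9*(-5 + 9))*(-45)))) = √(2382 + 1/(2*(-45 - 156*9*4 + 2*(2*9*4)*(-45)))) = √(2382 + 1/(2*(-45 - 78*72 + 2*72*(-45)))) = √(2382 + 1/(2*(-45 - 5616 - 6480))) = √(2382 + (½)/(-12141)) = √(2382 + (½)*(-1/12141)) = √(2382 - 1/24282) = √(57839723/24282) = √156051572654/8094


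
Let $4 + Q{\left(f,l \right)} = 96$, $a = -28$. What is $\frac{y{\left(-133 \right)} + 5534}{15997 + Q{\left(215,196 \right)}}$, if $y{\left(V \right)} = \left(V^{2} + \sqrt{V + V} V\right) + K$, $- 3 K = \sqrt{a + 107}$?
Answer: $\frac{7741}{5363} - \frac{\sqrt{79}}{48267} - \frac{133 i \sqrt{266}}{16089} \approx 1.4432 - 0.13482 i$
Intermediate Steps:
$K = - \frac{\sqrt{79}}{3}$ ($K = - \frac{\sqrt{-28 + 107}}{3} = - \frac{\sqrt{79}}{3} \approx -2.9627$)
$Q{\left(f,l \right)} = 92$ ($Q{\left(f,l \right)} = -4 + 96 = 92$)
$y{\left(V \right)} = V^{2} - \frac{\sqrt{79}}{3} + \sqrt{2} V^{\frac{3}{2}}$ ($y{\left(V \right)} = \left(V^{2} + \sqrt{V + V} V\right) - \frac{\sqrt{79}}{3} = \left(V^{2} + \sqrt{2 V} V\right) - \frac{\sqrt{79}}{3} = \left(V^{2} + \sqrt{2} \sqrt{V} V\right) - \frac{\sqrt{79}}{3} = \left(V^{2} + \sqrt{2} V^{\frac{3}{2}}\right) - \frac{\sqrt{79}}{3} = V^{2} - \frac{\sqrt{79}}{3} + \sqrt{2} V^{\frac{3}{2}}$)
$\frac{y{\left(-133 \right)} + 5534}{15997 + Q{\left(215,196 \right)}} = \frac{\left(\left(-133\right)^{2} - \frac{\sqrt{79}}{3} + \sqrt{2} \left(-133\right)^{\frac{3}{2}}\right) + 5534}{15997 + 92} = \frac{\left(17689 - \frac{\sqrt{79}}{3} + \sqrt{2} \left(- 133 i \sqrt{133}\right)\right) + 5534}{16089} = \left(\left(17689 - \frac{\sqrt{79}}{3} - 133 i \sqrt{266}\right) + 5534\right) \frac{1}{16089} = \left(23223 - \frac{\sqrt{79}}{3} - 133 i \sqrt{266}\right) \frac{1}{16089} = \frac{7741}{5363} - \frac{\sqrt{79}}{48267} - \frac{133 i \sqrt{266}}{16089}$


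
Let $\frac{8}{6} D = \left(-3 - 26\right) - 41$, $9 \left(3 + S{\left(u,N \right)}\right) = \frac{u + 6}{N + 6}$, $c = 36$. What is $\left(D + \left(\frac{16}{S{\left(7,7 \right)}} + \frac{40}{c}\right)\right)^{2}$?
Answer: $\frac{177449041}{54756} \approx 3240.7$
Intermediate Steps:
$S{\left(u,N \right)} = -3 + \frac{6 + u}{9 \left(6 + N\right)}$ ($S{\left(u,N \right)} = -3 + \frac{\left(u + 6\right) \frac{1}{N + 6}}{9} = -3 + \frac{\left(6 + u\right) \frac{1}{6 + N}}{9} = -3 + \frac{\frac{1}{6 + N} \left(6 + u\right)}{9} = -3 + \frac{6 + u}{9 \left(6 + N\right)}$)
$D = - \frac{105}{2}$ ($D = \frac{3 \left(\left(-3 - 26\right) - 41\right)}{4} = \frac{3 \left(-29 - 41\right)}{4} = \frac{3}{4} \left(-70\right) = - \frac{105}{2} \approx -52.5$)
$\left(D + \left(\frac{16}{S{\left(7,7 \right)}} + \frac{40}{c}\right)\right)^{2} = \left(- \frac{105}{2} + \left(\frac{16}{\frac{1}{9} \frac{1}{6 + 7} \left(-156 + 7 - 189\right)} + \frac{40}{36}\right)\right)^{2} = \left(- \frac{105}{2} + \left(\frac{16}{\frac{1}{9} \cdot \frac{1}{13} \left(-156 + 7 - 189\right)} + 40 \cdot \frac{1}{36}\right)\right)^{2} = \left(- \frac{105}{2} + \left(\frac{16}{\frac{1}{9} \cdot \frac{1}{13} \left(-338\right)} + \frac{10}{9}\right)\right)^{2} = \left(- \frac{105}{2} + \left(\frac{16}{- \frac{26}{9}} + \frac{10}{9}\right)\right)^{2} = \left(- \frac{105}{2} + \left(16 \left(- \frac{9}{26}\right) + \frac{10}{9}\right)\right)^{2} = \left(- \frac{105}{2} + \left(- \frac{72}{13} + \frac{10}{9}\right)\right)^{2} = \left(- \frac{105}{2} - \frac{518}{117}\right)^{2} = \left(- \frac{13321}{234}\right)^{2} = \frac{177449041}{54756}$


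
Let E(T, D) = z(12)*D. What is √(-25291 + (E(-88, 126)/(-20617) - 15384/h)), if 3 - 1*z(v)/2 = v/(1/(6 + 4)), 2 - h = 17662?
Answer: 41*I*√124643928343885765/91024055 ≈ 159.02*I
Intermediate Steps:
h = -17660 (h = 2 - 1*17662 = 2 - 17662 = -17660)
z(v) = 6 - 20*v (z(v) = 6 - 2*v/(1/(6 + 4)) = 6 - 2*v/(1/10) = 6 - 2*v/⅒ = 6 - 2*v*10 = 6 - 20*v)
E(T, D) = -234*D (E(T, D) = (6 - 20*12)*D = (6 - 240)*D = -234*D)
√(-25291 + (E(-88, 126)/(-20617) - 15384/h)) = √(-25291 + (-234*126/(-20617) - 15384/(-17660))) = √(-25291 + (-29484*(-1/20617) - 15384*(-1/17660))) = √(-25291 + (29484/20617 + 3846/4415)) = √(-25291 + 209464842/91024055) = √(-2301879910163/91024055) = 41*I*√124643928343885765/91024055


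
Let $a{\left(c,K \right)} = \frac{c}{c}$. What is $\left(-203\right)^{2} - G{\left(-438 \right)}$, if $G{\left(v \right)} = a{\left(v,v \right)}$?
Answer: $41208$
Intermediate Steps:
$a{\left(c,K \right)} = 1$
$G{\left(v \right)} = 1$
$\left(-203\right)^{2} - G{\left(-438 \right)} = \left(-203\right)^{2} - 1 = 41209 - 1 = 41208$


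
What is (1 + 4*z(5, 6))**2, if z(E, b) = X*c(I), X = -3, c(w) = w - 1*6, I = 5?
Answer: 169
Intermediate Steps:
c(w) = -6 + w (c(w) = w - 6 = -6 + w)
z(E, b) = 3 (z(E, b) = -3*(-6 + 5) = -3*(-1) = 3)
(1 + 4*z(5, 6))**2 = (1 + 4*3)**2 = (1 + 12)**2 = 13**2 = 169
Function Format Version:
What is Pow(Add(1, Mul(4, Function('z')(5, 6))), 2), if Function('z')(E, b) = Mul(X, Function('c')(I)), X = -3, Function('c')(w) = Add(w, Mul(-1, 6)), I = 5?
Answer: 169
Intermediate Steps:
Function('c')(w) = Add(-6, w) (Function('c')(w) = Add(w, -6) = Add(-6, w))
Function('z')(E, b) = 3 (Function('z')(E, b) = Mul(-3, Add(-6, 5)) = Mul(-3, -1) = 3)
Pow(Add(1, Mul(4, Function('z')(5, 6))), 2) = Pow(Add(1, Mul(4, 3)), 2) = Pow(Add(1, 12), 2) = Pow(13, 2) = 169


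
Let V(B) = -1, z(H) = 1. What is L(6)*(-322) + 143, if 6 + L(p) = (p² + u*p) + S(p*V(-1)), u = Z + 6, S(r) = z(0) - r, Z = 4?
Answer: -31091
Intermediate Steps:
S(r) = 1 - r
u = 10 (u = 4 + 6 = 10)
L(p) = -5 + p² + 11*p (L(p) = -6 + ((p² + 10*p) + (1 - p*(-1))) = -6 + ((p² + 10*p) + (1 - (-1)*p)) = -6 + ((p² + 10*p) + (1 + p)) = -6 + (1 + p² + 11*p) = -5 + p² + 11*p)
L(6)*(-322) + 143 = (-5 + 6² + 11*6)*(-322) + 143 = (-5 + 36 + 66)*(-322) + 143 = 97*(-322) + 143 = -31234 + 143 = -31091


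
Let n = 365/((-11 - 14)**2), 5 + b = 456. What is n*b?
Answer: 32923/125 ≈ 263.38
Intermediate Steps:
b = 451 (b = -5 + 456 = 451)
n = 73/125 (n = 365/((-25)**2) = 365/625 = 365*(1/625) = 73/125 ≈ 0.58400)
n*b = (73/125)*451 = 32923/125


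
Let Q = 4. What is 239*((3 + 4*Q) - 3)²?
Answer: 61184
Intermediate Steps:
239*((3 + 4*Q) - 3)² = 239*((3 + 4*4) - 3)² = 239*((3 + 16) - 3)² = 239*(19 - 3)² = 239*16² = 239*256 = 61184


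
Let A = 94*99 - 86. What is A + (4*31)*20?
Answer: 11700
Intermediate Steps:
A = 9220 (A = 9306 - 86 = 9220)
A + (4*31)*20 = 9220 + (4*31)*20 = 9220 + 124*20 = 9220 + 2480 = 11700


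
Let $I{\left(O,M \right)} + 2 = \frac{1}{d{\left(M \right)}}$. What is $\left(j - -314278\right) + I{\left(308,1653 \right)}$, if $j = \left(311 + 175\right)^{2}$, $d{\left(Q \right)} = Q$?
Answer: $\frac{909930217}{1653} \approx 5.5047 \cdot 10^{5}$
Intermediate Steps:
$I{\left(O,M \right)} = -2 + \frac{1}{M}$
$j = 236196$ ($j = 486^{2} = 236196$)
$\left(j - -314278\right) + I{\left(308,1653 \right)} = \left(236196 - -314278\right) - \left(2 - \frac{1}{1653}\right) = \left(236196 + \left(-333173 + 647451\right)\right) + \left(-2 + \frac{1}{1653}\right) = \left(236196 + 314278\right) - \frac{3305}{1653} = 550474 - \frac{3305}{1653} = \frac{909930217}{1653}$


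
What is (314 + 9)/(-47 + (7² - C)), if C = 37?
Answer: -323/35 ≈ -9.2286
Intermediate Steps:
(314 + 9)/(-47 + (7² - C)) = (314 + 9)/(-47 + (7² - 1*37)) = 323/(-47 + (49 - 37)) = 323/(-47 + 12) = 323/(-35) = 323*(-1/35) = -323/35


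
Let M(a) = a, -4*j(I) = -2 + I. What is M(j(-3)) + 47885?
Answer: 191545/4 ≈ 47886.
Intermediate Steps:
j(I) = ½ - I/4 (j(I) = -(-2 + I)/4 = ½ - I/4)
M(j(-3)) + 47885 = (½ - ¼*(-3)) + 47885 = (½ + ¾) + 47885 = 5/4 + 47885 = 191545/4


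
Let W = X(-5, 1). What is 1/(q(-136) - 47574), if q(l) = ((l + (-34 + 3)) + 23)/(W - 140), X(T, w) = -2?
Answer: -71/3377682 ≈ -2.1020e-5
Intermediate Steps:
W = -2
q(l) = 4/71 - l/142 (q(l) = ((l + (-34 + 3)) + 23)/(-2 - 140) = ((l - 31) + 23)/(-142) = ((-31 + l) + 23)*(-1/142) = (-8 + l)*(-1/142) = 4/71 - l/142)
1/(q(-136) - 47574) = 1/((4/71 - 1/142*(-136)) - 47574) = 1/((4/71 + 68/71) - 47574) = 1/(72/71 - 47574) = 1/(-3377682/71) = -71/3377682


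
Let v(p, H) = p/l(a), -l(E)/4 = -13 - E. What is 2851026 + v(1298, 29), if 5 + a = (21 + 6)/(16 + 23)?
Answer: 644340313/226 ≈ 2.8511e+6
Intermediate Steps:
a = -56/13 (a = -5 + (21 + 6)/(16 + 23) = -5 + 27/39 = -5 + 27*(1/39) = -5 + 9/13 = -56/13 ≈ -4.3077)
l(E) = 52 + 4*E (l(E) = -4*(-13 - E) = 52 + 4*E)
v(p, H) = 13*p/452 (v(p, H) = p/(52 + 4*(-56/13)) = p/(52 - 224/13) = p/(452/13) = p*(13/452) = 13*p/452)
2851026 + v(1298, 29) = 2851026 + (13/452)*1298 = 2851026 + 8437/226 = 644340313/226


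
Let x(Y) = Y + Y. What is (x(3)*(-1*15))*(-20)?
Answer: 1800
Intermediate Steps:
x(Y) = 2*Y
(x(3)*(-1*15))*(-20) = ((2*3)*(-1*15))*(-20) = (6*(-15))*(-20) = -90*(-20) = 1800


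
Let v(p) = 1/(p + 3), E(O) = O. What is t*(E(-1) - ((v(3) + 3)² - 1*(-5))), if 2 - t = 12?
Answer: 2885/18 ≈ 160.28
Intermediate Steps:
t = -10 (t = 2 - 1*12 = 2 - 12 = -10)
v(p) = 1/(3 + p)
t*(E(-1) - ((v(3) + 3)² - 1*(-5))) = -10*(-1 - ((1/(3 + 3) + 3)² - 1*(-5))) = -10*(-1 - ((1/6 + 3)² + 5)) = -10*(-1 - ((⅙ + 3)² + 5)) = -10*(-1 - ((19/6)² + 5)) = -10*(-1 - (361/36 + 5)) = -10*(-1 - 1*541/36) = -10*(-1 - 541/36) = -10*(-577/36) = 2885/18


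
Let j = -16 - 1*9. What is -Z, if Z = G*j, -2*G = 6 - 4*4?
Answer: 125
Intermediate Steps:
j = -25 (j = -16 - 9 = -25)
G = 5 (G = -(6 - 4*4)/2 = -(6 - 16)/2 = -½*(-10) = 5)
Z = -125 (Z = 5*(-25) = -125)
-Z = -1*(-125) = 125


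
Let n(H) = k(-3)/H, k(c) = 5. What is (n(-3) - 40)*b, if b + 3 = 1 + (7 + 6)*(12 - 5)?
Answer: -11125/3 ≈ -3708.3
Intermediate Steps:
b = 89 (b = -3 + (1 + (7 + 6)*(12 - 5)) = -3 + (1 + 13*7) = -3 + (1 + 91) = -3 + 92 = 89)
n(H) = 5/H
(n(-3) - 40)*b = (5/(-3) - 40)*89 = (5*(-⅓) - 40)*89 = (-5/3 - 40)*89 = -125/3*89 = -11125/3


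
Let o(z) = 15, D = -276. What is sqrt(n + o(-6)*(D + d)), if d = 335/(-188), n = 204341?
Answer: sqrt(1768739861)/94 ≈ 447.41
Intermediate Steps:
d = -335/188 (d = 335*(-1/188) = -335/188 ≈ -1.7819)
sqrt(n + o(-6)*(D + d)) = sqrt(204341 + 15*(-276 - 335/188)) = sqrt(204341 + 15*(-52223/188)) = sqrt(204341 - 783345/188) = sqrt(37632763/188) = sqrt(1768739861)/94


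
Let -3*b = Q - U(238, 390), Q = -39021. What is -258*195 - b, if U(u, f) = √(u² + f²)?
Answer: -63317 - 2*√52186/3 ≈ -63469.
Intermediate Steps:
U(u, f) = √(f² + u²)
b = 13007 + 2*√52186/3 (b = -(-39021 - √(390² + 238²))/3 = -(-39021 - √(152100 + 56644))/3 = -(-39021 - √208744)/3 = -(-39021 - 2*√52186)/3 = 13007 + 2*√52186/3 ≈ 13159.)
-258*195 - b = -258*195 - (13007 + 2*√52186/3) = -50310 + (-13007 - 2*√52186/3) = -63317 - 2*√52186/3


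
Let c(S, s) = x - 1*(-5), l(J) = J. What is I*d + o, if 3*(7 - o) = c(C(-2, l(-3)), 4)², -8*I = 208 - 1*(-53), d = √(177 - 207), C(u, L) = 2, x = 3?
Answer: -43/3 - 261*I*√30/8 ≈ -14.333 - 178.69*I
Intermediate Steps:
c(S, s) = 8 (c(S, s) = 3 - 1*(-5) = 3 + 5 = 8)
d = I*√30 (d = √(-30) = I*√30 ≈ 5.4772*I)
I = -261/8 (I = -(208 - 1*(-53))/8 = -(208 + 53)/8 = -⅛*261 = -261/8 ≈ -32.625)
o = -43/3 (o = 7 - ⅓*8² = 7 - ⅓*64 = 7 - 64/3 = -43/3 ≈ -14.333)
I*d + o = -261*I*√30/8 - 43/3 = -43/3 - 261*I*√30/8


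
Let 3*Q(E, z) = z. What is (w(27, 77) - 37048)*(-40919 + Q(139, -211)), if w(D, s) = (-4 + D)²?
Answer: 1496889464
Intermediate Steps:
Q(E, z) = z/3
(w(27, 77) - 37048)*(-40919 + Q(139, -211)) = ((-4 + 27)² - 37048)*(-40919 + (⅓)*(-211)) = (23² - 37048)*(-40919 - 211/3) = (529 - 37048)*(-122968/3) = -36519*(-122968/3) = 1496889464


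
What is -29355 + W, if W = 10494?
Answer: -18861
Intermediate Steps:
-29355 + W = -29355 + 10494 = -18861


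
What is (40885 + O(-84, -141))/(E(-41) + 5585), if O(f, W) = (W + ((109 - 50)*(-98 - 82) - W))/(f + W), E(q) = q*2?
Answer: 204661/27515 ≈ 7.4382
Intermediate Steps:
E(q) = 2*q
O(f, W) = -10620/(W + f) (O(f, W) = (W + (59*(-180) - W))/(W + f) = (W + (-10620 - W))/(W + f) = -10620/(W + f))
(40885 + O(-84, -141))/(E(-41) + 5585) = (40885 - 10620/(-141 - 84))/(2*(-41) + 5585) = (40885 - 10620/(-225))/(-82 + 5585) = (40885 - 10620*(-1/225))/5503 = (40885 + 236/5)*(1/5503) = (204661/5)*(1/5503) = 204661/27515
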